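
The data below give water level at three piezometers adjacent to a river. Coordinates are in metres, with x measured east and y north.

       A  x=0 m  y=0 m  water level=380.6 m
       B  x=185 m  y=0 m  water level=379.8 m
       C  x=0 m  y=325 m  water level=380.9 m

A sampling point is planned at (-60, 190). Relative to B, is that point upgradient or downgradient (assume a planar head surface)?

∂h/∂x = (379.8 − 380.6) / (185 − 0) = -0.004324
∂h/∂y = (380.9 − 380.6) / (325 − 0) = +0.0009231
Head at (-60, 190) = 380.6 + (-0.004324)·(-60) + (+0.0009231)·(190) = 381.03 m.
That is higher than the 379.8 m at B, so the point is upgradient.

upgradient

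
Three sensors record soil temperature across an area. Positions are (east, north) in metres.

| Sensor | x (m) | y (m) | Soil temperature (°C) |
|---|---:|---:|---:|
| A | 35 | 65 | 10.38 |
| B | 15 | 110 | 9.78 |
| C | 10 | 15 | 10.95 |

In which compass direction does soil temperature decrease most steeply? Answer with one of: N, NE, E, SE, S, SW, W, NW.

N

With T = a·x + b·y + c and A as origin, the differences give:
  (-20)·a + 45·b = -0.60
  (-25)·a + (-50)·b = +0.57
Eliminate b (×(-50) and ×45, subtract): 2125·a = 4.350 → a = ∂T/∂x = +0.002047
Back-substitute: b = ∂T/∂y = -0.01242.
Steepest decrease is along −∇f = (-0.002047 E, +0.01242 N) → north.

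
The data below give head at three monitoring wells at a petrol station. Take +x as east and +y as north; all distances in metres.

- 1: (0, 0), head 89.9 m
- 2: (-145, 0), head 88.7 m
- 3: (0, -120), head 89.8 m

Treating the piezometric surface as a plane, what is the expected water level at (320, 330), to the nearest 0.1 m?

∂h/∂x = (88.7 − 89.9) / (-145 − 0) = +0.008276
∂h/∂y = (89.8 − 89.9) / (-120 − 0) = +0.0008333
h(320, 330) = 89.9 + (+0.008276)·(320) + (+0.0008333)·(330) = 89.9 +2.648 +0.275 = 92.823 m.

92.8 m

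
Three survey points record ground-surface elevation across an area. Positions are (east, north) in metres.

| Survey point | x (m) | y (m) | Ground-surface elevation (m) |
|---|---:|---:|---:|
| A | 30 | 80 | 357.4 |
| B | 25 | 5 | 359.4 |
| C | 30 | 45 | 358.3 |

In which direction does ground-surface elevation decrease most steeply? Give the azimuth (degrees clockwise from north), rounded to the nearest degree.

Three-point gradient (reference A): Δ to B = (-5, -75, +2.0), Δ to C = (0, -35, +0.9).
∂z/∂x = -0.01429, ∂z/∂y = -0.02571 (det = 175).
Steepest decrease is along −∇f: components (+0.01429 E, +0.02571 N).
Azimuth = atan2(+0.01429, +0.02571) = 29.1° ≈ 029°.

029°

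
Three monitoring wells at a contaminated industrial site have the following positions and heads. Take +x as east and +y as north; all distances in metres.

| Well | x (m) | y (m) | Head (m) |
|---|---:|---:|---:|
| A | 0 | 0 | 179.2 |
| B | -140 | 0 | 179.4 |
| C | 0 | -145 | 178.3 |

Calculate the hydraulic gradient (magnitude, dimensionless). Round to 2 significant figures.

∂h/∂x = (179.4 − 179.2) / (-140 − 0) = -0.001429
∂h/∂y = (178.3 − 179.2) / (-145 − 0) = +0.006207
|∇h| = √(-0.001429² + 0.006207²) = 0.006369

0.0064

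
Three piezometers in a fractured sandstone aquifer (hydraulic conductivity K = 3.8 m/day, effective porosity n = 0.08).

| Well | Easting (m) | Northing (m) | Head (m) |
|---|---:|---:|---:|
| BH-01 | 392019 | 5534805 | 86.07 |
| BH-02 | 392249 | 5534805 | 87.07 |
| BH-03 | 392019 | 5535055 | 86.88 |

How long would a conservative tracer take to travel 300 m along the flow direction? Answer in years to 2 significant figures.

3.2 years

∂h/∂x = (87.07 − 86.07) / (392249 − 392019) = +0.004348
∂h/∂y = (86.88 − 86.07) / (5535055 − 5534805) = +0.003240
|∇h| = √(0.004348² + 0.003240²) = 0.005422
Seepage velocity v = K·i/n = 3.8 × 0.005422 / 0.08 = 0.2575 m/day.
t = 300 / 0.2575 = 1165 days = 3.19 years.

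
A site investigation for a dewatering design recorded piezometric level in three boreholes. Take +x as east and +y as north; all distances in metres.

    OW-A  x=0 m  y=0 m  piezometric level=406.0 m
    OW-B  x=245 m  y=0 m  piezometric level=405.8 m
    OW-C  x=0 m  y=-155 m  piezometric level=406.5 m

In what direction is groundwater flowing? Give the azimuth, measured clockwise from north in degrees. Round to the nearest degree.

∂h/∂x = (405.8 − 406.0) / (245 − 0) = -0.0008163
∂h/∂y = (406.5 − 406.0) / (-155 − 0) = -0.003226
Flow direction (−∇h) has components (+0.0008163 E, +0.003226 N).
Azimuth = atan2(E, N) = atan2(+0.0008163, +0.003226) = 14.2° ≈ 014°.

014°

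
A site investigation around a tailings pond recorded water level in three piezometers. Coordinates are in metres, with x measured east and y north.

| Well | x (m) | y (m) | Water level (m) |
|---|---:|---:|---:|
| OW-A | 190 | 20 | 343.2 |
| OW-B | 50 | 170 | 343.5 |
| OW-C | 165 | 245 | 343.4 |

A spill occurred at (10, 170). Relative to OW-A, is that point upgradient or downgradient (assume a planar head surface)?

upgradient

With h = a·x + b·y + c and OW-A as origin, the differences give:
  (-140)·a + 150·b = +0.3
  (-25)·a + 225·b = +0.2
Eliminate b (×225 and ×150, subtract): -27750·a = 37.50 → a = ∂h/∂x = -0.001351
Back-substitute: b = ∂h/∂y = +0.0007387.
Head at (10, 170) = 343.2 + (-0.001351)·(-180) + (+0.0007387)·(150) = 343.55 m.
That is higher than the 343.2 m at OW-A, so the point is upgradient.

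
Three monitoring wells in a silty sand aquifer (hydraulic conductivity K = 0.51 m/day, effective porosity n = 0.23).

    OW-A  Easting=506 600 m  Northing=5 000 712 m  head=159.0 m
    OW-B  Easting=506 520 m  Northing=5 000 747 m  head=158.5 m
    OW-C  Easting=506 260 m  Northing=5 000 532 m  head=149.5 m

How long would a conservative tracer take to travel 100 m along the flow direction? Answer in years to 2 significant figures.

4.5 years

Differences from OW-A: to OW-B (Δx, Δy, Δh) = (-80, 35, -0.5); to OW-C = (-340, -180, -9.5).
Determinant of the coordinate differences = (-80)·(-180) − (-340)·35 = 26300.
∂h/∂x = [(-0.5)·(-180) − (-9.5)·35] / 26300 = +0.01606
∂h/∂y = [(-80)·(-9.5) − (-340)·(-0.5)] / 26300 = +0.02243
|∇h| = √(0.01606² + 0.02243²) = 0.02759
Seepage velocity v = K·i/n = 0.51 × 0.02759 / 0.23 = 0.06118 m/day.
t = 100 / 0.06118 = 1635 days = 4.48 years.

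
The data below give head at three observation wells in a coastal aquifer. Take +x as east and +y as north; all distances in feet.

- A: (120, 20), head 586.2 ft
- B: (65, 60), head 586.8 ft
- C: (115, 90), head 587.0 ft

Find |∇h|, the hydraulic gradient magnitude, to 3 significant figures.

0.0116

Differences from A: to B (Δx, Δy, Δh) = (-55, 40, +0.6); to C = (-5, 70, +0.8).
Determinant of the coordinate differences = (-55)·70 − (-5)·40 = -3650.
∂h/∂x = [(+0.6)·70 − (+0.8)·40] / -3650 = -0.002740
∂h/∂y = [(-55)·(+0.8) − (-5)·(+0.6)] / -3650 = +0.01123
|∇h| = √(-0.002740² + 0.01123²) = 0.01156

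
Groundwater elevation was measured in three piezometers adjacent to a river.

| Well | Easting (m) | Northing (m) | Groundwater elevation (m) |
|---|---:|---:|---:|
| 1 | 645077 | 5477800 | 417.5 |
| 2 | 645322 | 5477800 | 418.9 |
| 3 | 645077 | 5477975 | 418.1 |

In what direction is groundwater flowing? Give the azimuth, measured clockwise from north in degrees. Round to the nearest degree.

∂h/∂x = (418.9 − 417.5) / (645322 − 645077) = +0.005714
∂h/∂y = (418.1 − 417.5) / (5477975 − 5477800) = +0.003429
Flow direction (−∇h) has components (-0.005714 E, -0.003429 N).
Azimuth = atan2(E, N) = atan2(-0.005714, -0.003429) = 239.0° ≈ 239°.

239°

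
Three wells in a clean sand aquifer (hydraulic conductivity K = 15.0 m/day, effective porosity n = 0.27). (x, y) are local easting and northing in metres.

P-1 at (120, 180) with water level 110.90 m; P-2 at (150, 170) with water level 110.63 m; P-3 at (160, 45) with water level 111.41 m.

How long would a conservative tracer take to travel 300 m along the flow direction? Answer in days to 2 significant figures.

Taking P-1 as reference: P-2−P-1 = (30, -10, -0.27); P-3−P-1 = (40, -135, +0.51).
Determinant of the coordinate differences = 30·(-135) − 40·(-10) = -3650.
∂h/∂x = [(-0.27)·(-135) − (+0.51)·(-10)] / -3650 = -0.01138
∂h/∂y = [30·(+0.51) − 40·(-0.27)] / -3650 = -0.007151
|∇h| = √(-0.01138² + -0.007151²) = 0.01344
Seepage velocity v = K·i/n = 15.0 × 0.01344 / 0.27 = 0.7467 m/day.
t = 300 / 0.7467 = 401.8 days.

400 days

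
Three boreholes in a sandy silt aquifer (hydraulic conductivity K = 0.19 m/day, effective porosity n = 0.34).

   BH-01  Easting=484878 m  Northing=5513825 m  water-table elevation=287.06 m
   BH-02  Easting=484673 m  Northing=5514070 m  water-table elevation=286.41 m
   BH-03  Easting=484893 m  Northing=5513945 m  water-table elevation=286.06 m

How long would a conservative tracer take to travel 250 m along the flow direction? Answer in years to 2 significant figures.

Three-point gradient (reference BH-01): Δ to BH-02 = (-205, 245, -0.65), Δ to BH-03 = (15, 120, -1.00).
∂h/∂x = -0.005906, ∂h/∂y = -0.007595 (det = -28275).
|∇h| = √(-0.005906² + -0.007595²) = 0.009621
Seepage velocity v = K·i/n = 0.19 × 0.009621 / 0.34 = 0.005376 m/day.
t = 250 / 0.005376 = 4.65e+04 days = 127 years.

130 years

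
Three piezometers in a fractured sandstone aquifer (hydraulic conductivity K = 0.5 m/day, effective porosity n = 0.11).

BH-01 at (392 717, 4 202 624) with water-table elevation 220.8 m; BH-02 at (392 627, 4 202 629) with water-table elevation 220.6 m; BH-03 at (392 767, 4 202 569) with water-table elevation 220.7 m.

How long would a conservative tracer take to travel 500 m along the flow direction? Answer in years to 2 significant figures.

64 years

Differences from BH-01: to BH-02 (Δx, Δy, Δh) = (-90, 5, -0.2); to BH-03 = (50, -55, -0.1).
Solve a·Δx + b·Δy = Δh: det = (-90)·(-55) − 50·5 = 4700.
∂h/∂x = [(-0.2)·(-55) − (-0.1)·5] / 4700 = +0.002447
∂h/∂y = [(-90)·(-0.1) − 50·(-0.2)] / 4700 = +0.004043
|∇h| = √(0.002447² + 0.004043²) = 0.004726
Seepage velocity v = K·i/n = 0.5 × 0.004726 / 0.11 = 0.02148 m/day.
t = 500 / 0.02148 = 2.328e+04 days = 63.7 years.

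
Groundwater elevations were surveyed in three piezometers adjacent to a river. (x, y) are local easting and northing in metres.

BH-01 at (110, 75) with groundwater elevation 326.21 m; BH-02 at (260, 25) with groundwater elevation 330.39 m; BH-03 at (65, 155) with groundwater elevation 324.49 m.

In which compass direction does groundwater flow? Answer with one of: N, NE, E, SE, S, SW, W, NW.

Taking BH-01 as reference: BH-02−BH-01 = (150, -50, +4.18); BH-03−BH-01 = (-45, 80, -1.72).
Determinant of the coordinate differences = 150·80 − (-45)·(-50) = 9750.
∂h/∂x = [(+4.18)·80 − (-1.72)·(-50)] / 9750 = +0.02548
∂h/∂y = [150·(-1.72) − (-45)·(+4.18)] / 9750 = -0.007169
Flow = −∇h = (-0.02548 east, +0.007169 north), which points west.

W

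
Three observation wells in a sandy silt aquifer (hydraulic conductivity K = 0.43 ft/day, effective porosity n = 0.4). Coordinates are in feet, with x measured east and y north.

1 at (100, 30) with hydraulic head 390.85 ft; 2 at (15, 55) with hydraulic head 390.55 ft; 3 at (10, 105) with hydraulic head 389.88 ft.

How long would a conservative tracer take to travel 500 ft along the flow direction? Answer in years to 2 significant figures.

95 years

With h = a·x + b·y + c and 1 as origin, the differences give:
  (-85)·a + 25·b = -0.30
  (-90)·a + 75·b = -0.97
Eliminate b (×75 and ×25, subtract): -4125·a = 1.750 → a = ∂h/∂x = -0.0004242
Back-substitute: b = ∂h/∂y = -0.01344.
|∇h| = √(-0.0004242² + -0.01344²) = 0.01345
Seepage velocity v = K·i/n = 0.43 × 0.01345 / 0.4 = 0.01446 ft/day.
t = 500 / 0.01446 = 3.458e+04 days = 94.7 years.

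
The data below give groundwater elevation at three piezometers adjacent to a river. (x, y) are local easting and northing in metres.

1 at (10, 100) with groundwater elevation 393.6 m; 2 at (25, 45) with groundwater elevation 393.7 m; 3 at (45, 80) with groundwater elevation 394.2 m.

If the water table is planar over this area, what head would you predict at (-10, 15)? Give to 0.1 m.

392.9 m

Differences from 1: to 2 (Δx, Δy, Δh) = (15, -55, +0.1); to 3 = (35, -20, +0.6).
Solve a·Δx + b·Δy = Δh: det = 15·(-20) − 35·(-55) = 1625.
∂h/∂x = [(+0.1)·(-20) − (+0.6)·(-55)] / 1625 = +0.01908
∂h/∂y = [15·(+0.6) − 35·(+0.1)] / 1625 = +0.003385
h(-10, 15) = 393.6 + (+0.01908)·(-20) + (+0.003385)·(-85) = 393.6 -0.382 -0.288 = 392.931 m.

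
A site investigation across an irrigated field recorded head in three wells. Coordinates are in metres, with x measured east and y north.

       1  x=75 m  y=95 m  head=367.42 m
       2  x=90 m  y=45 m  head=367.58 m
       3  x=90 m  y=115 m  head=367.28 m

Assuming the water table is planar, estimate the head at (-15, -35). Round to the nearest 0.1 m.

With h = a·x + b·y + c and 1 as origin, the differences give:
  15·a + (-50)·b = +0.16
  15·a + 20·b = -0.14
Eliminate b (×20 and ×(-50), subtract): 1050·a = -3.800 → a = ∂h/∂x = -0.003619
Back-substitute: b = ∂h/∂y = -0.004286.
h(-15, -35) = 367.42 + (-0.003619)·(-90) + (-0.004286)·(-130) = 367.42 +0.326 +0.557 = 368.303 m.

368.3 m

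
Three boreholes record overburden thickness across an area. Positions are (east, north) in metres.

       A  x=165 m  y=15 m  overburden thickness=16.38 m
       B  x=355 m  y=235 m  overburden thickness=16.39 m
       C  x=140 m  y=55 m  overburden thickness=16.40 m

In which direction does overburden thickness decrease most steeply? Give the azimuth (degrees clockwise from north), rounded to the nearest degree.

Three-point gradient (reference A): Δ to B = (190, 220, +0.01), Δ to C = (-25, 40, +0.02).
∂d/∂x = -0.0003053, ∂d/∂y = +0.0003092 (det = 13100).
Steepest decrease is along −∇f: components (+0.0003053 E, -0.0003092 N).
Azimuth = atan2(+0.0003053, -0.0003092) = 135.4° ≈ 135°.

135°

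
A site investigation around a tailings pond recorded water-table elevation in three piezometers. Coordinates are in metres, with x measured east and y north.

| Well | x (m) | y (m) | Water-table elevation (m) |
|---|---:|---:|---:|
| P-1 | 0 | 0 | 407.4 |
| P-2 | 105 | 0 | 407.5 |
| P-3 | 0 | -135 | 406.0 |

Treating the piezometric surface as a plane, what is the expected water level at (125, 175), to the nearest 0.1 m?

∂h/∂x = (407.5 − 407.4) / (105 − 0) = +0.0009524
∂h/∂y = (406.0 − 407.4) / (-135 − 0) = +0.01037
h(125, 175) = 407.4 + (+0.0009524)·(125) + (+0.01037)·(175) = 407.4 +0.119 +1.815 = 409.334 m.

409.3 m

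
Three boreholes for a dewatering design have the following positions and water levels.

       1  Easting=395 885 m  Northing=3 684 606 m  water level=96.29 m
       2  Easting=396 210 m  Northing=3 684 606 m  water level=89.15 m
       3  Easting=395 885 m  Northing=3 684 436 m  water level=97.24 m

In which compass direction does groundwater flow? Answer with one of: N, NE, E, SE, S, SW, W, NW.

E

∂h/∂x = (89.15 − 96.29) / (396210 − 395885) = -0.02197
∂h/∂y = (97.24 − 96.29) / (3684436 − 3684606) = -0.005588
Flow = −∇h = (+0.02197 east, +0.005588 north), which points east.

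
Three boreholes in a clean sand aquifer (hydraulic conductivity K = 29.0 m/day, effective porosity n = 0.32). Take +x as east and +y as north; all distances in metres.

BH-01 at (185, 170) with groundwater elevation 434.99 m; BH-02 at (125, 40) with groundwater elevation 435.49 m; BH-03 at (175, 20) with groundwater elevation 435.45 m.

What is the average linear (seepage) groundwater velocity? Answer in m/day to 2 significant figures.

0.32 m/day

Differences from BH-01: to BH-02 (Δx, Δy, Δh) = (-60, -130, +0.50); to BH-03 = (-10, -150, +0.46).
Determinant of the coordinate differences = (-60)·(-150) − (-10)·(-130) = 7700.
∂h/∂x = [(+0.50)·(-150) − (+0.46)·(-130)] / 7700 = -0.001974
∂h/∂y = [(-60)·(+0.46) − (-10)·(+0.50)] / 7700 = -0.002935
|∇h| = √(-0.001974² + -0.002935²) = 0.003537
Seepage velocity v = K·i/n = 29.0 × 0.003537 / 0.32 = 0.3205 m/day.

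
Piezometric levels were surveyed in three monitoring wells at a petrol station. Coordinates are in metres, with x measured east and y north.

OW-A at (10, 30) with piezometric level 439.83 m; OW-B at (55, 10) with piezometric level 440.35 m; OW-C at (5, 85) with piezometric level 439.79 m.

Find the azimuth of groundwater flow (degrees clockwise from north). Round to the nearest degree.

268°

Taking OW-A as reference: OW-B−OW-A = (45, -20, +0.52); OW-C−OW-A = (-5, 55, -0.04).
Solve a·Δx + b·Δy = Δh: det = 45·55 − (-5)·(-20) = 2375.
∂h/∂x = [(+0.52)·55 − (-0.04)·(-20)] / 2375 = +0.01171
∂h/∂y = [45·(-0.04) − (-5)·(+0.52)] / 2375 = +0.0003368
Flow direction (−∇h) has components (-0.01171 E, -0.0003368 N).
Azimuth = atan2(E, N) = atan2(-0.01171, -0.0003368) = 268.4° ≈ 268°.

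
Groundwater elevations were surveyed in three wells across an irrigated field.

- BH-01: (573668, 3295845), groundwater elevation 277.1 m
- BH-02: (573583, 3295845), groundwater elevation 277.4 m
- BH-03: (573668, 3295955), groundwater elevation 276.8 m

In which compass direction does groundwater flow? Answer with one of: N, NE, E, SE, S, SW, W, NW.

NE

∂h/∂x = (277.4 − 277.1) / (573583 − 573668) = -0.003529
∂h/∂y = (276.8 − 277.1) / (3295955 − 3295845) = -0.002727
Flow = −∇h = (+0.003529 east, +0.002727 north), which points northeast.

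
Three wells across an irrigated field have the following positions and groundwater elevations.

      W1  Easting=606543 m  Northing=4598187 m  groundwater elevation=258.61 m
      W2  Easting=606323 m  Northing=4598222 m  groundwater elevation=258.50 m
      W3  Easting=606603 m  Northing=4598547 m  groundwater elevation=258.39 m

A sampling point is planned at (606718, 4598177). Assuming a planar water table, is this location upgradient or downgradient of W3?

Taking W1 as reference: W2−W1 = (-220, 35, -0.11); W3−W1 = (60, 360, -0.22).
Solve a·Δx + b·Δy = Δh: det = (-220)·360 − 60·35 = -81300.
∂h/∂x = [(-0.11)·360 − (-0.22)·35] / -81300 = +0.0003924
∂h/∂y = [(-220)·(-0.22) − 60·(-0.11)] / -81300 = -0.0006765
Head at (606718, 4598177) = 258.61 + (+0.0003924)·(175) + (-0.0006765)·(-10) = 258.69 m.
That is higher than the 258.39 m at W3, so the point is upgradient.

upgradient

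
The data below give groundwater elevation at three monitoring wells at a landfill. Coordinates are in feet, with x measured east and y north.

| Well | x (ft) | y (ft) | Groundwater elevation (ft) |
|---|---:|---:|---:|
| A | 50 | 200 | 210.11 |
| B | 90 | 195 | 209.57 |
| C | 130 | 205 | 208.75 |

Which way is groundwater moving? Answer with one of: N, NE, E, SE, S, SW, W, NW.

Three-point gradient (reference A): Δ to B = (40, -5, -0.54), Δ to C = (80, 5, -1.36).
∂h/∂x = -0.01583, ∂h/∂y = -0.01867 (det = 600).
Flow = −∇h = (+0.01583 east, +0.01867 north), which points northeast.

NE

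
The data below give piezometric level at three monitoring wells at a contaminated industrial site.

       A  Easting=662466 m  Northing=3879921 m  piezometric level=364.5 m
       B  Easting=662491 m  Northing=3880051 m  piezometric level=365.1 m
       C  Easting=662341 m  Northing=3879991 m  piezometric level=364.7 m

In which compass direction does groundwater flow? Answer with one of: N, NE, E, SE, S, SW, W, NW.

Taking A as reference: B−A = (25, 130, +0.6); C−A = (-125, 70, +0.2).
Determinant of the coordinate differences = 25·70 − (-125)·130 = 18000.
∂h/∂x = [(+0.6)·70 − (+0.2)·130] / 18000 = +0.0008889
∂h/∂y = [25·(+0.2) − (-125)·(+0.6)] / 18000 = +0.004444
Flow = −∇h = (-0.0008889 east, -0.004444 north), which points south.

S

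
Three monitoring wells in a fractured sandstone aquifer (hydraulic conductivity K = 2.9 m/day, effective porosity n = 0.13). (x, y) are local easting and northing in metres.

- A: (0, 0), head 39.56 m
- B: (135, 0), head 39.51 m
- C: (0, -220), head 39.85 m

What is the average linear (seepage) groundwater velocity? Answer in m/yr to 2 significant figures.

11 m/yr

∂h/∂x = (39.51 − 39.56) / (135 − 0) = -0.0003704
∂h/∂y = (39.85 − 39.56) / (-220 − 0) = -0.001318
|∇h| = √(-0.0003704² + -0.001318²) = 0.001369
Seepage velocity v = K·i/n = 2.9 × 0.001369 / 0.13 = 0.03054 m/day = 11.15 m/yr.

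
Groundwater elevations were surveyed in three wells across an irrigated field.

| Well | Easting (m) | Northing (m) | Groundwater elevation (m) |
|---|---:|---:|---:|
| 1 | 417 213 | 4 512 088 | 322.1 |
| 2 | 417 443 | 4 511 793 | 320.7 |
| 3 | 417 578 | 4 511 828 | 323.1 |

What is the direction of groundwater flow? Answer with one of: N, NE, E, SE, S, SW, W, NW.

With h = a·x + b·y + c and 1 as origin, the differences give:
  230·a + (-295)·b = -1.4
  365·a + (-260)·b = +1.0
Eliminate b (×(-260) and ×(-295), subtract): 47875·a = 659.00 → a = ∂h/∂x = +0.01377
Back-substitute: b = ∂h/∂y = +0.01548.
Flow = −∇h = (-0.01377 east, -0.01548 north), which points southwest.

SW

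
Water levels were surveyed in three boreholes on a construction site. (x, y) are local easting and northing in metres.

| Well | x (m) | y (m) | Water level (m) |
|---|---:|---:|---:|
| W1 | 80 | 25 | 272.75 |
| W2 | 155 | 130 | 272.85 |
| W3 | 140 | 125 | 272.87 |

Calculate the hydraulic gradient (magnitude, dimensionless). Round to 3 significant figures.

Three-point gradient (reference W1): Δ to W2 = (75, 105, +0.10), Δ to W3 = (60, 100, +0.12).
∂h/∂x = -0.002167, ∂h/∂y = +0.002500 (det = 1200).
|∇h| = √(-0.002167² + 0.002500²) = 0.003308

0.00331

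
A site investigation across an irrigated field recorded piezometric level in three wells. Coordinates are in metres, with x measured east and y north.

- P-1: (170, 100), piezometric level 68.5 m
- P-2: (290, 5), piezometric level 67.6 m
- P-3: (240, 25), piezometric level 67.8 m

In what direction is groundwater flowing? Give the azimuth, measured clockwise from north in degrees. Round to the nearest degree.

Differences from P-1: to P-2 (Δx, Δy, Δh) = (120, -95, -0.9); to P-3 = (70, -75, -0.7).
Solve a·Δx + b·Δy = Δh: det = 120·(-75) − 70·(-95) = -2350.
∂h/∂x = [(-0.9)·(-75) − (-0.7)·(-95)] / -2350 = -0.0004255
∂h/∂y = [120·(-0.7) − 70·(-0.9)] / -2350 = +0.008936
Flow direction (−∇h) has components (+0.0004255 E, -0.008936 N).
Azimuth = atan2(E, N) = atan2(+0.0004255, -0.008936) = 177.3° ≈ 177°.

177°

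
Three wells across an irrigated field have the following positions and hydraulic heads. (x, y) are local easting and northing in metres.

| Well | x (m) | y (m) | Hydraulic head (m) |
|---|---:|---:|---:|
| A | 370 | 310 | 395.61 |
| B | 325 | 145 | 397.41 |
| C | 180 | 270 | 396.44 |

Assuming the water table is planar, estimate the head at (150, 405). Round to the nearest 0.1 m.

Differences from A: to B (Δx, Δy, Δh) = (-45, -165, +1.80); to C = (-190, -40, +0.83).
Solve a·Δx + b·Δy = Δh: det = (-45)·(-40) − (-190)·(-165) = -29550.
∂h/∂x = [(+1.80)·(-40) − (+0.83)·(-165)] / -29550 = -0.002198
∂h/∂y = [(-45)·(+0.83) − (-190)·(+1.80)] / -29550 = -0.01031
h(150, 405) = 395.61 + (-0.002198)·(-220) + (-0.01031)·(95) = 395.61 +0.484 -0.979 = 395.114 m.

395.1 m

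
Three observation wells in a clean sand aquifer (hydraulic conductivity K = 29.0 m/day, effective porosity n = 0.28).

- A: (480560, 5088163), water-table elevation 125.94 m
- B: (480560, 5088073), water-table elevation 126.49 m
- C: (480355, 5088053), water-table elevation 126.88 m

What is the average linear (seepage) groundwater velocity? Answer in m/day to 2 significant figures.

With h = a·x + b·y + c and A as origin, the differences give:
  0·a + (-90)·b = +0.55
  (-205)·a + (-110)·b = +0.94
Eliminate b (×(-110) and ×(-90), subtract): -18450·a = 24.100 → a = ∂h/∂x = -0.001306
Back-substitute: b = ∂h/∂y = -0.006111.
|∇h| = √(-0.001306² + -0.006111²) = 0.006249
Seepage velocity v = K·i/n = 29.0 × 0.006249 / 0.28 = 0.6472 m/day.

0.65 m/day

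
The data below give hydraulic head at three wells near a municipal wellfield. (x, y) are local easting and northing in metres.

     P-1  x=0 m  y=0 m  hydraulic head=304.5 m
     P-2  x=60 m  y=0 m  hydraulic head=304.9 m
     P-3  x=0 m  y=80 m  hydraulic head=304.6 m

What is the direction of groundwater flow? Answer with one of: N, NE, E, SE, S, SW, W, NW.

W

∂h/∂x = (304.9 − 304.5) / (60 − 0) = +0.006667
∂h/∂y = (304.6 − 304.5) / (80 − 0) = +0.001250
Flow = −∇h = (-0.006667 east, -0.001250 north), which points west.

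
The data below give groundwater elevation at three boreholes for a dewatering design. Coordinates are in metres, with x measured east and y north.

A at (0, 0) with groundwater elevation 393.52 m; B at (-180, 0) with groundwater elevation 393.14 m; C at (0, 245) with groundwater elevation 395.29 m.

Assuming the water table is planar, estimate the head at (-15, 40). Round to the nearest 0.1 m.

393.8 m

∂h/∂x = (393.14 − 393.52) / (-180 − 0) = +0.002111
∂h/∂y = (395.29 − 393.52) / (245 − 0) = +0.007224
h(-15, 40) = 393.52 + (+0.002111)·(-15) + (+0.007224)·(40) = 393.52 -0.032 +0.289 = 393.777 m.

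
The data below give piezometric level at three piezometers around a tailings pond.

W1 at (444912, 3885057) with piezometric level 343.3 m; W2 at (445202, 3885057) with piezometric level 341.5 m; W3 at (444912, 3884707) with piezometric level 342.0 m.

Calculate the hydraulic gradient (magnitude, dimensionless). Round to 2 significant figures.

0.0072

∂h/∂x = (341.5 − 343.3) / (445202 − 444912) = -0.006207
∂h/∂y = (342.0 − 343.3) / (3884707 − 3885057) = +0.003714
|∇h| = √(-0.006207² + 0.003714²) = 0.007233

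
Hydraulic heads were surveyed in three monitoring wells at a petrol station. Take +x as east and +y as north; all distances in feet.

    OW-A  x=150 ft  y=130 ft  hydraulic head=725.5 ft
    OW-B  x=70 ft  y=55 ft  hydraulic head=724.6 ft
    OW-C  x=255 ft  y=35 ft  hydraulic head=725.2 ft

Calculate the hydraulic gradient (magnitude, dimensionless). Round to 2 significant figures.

0.0087

Differences from OW-A: to OW-B (Δx, Δy, Δh) = (-80, -75, -0.9); to OW-C = (105, -95, -0.3).
Determinant of the coordinate differences = (-80)·(-95) − 105·(-75) = 15475.
∂h/∂x = [(-0.9)·(-95) − (-0.3)·(-75)] / 15475 = +0.004071
∂h/∂y = [(-80)·(-0.3) − 105·(-0.9)] / 15475 = +0.007658
|∇h| = √(0.004071² + 0.007658²) = 0.008673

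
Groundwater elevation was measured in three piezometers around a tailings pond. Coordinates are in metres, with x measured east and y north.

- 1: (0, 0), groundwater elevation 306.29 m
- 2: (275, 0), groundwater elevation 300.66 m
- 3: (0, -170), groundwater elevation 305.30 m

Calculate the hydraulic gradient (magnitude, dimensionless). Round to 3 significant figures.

∂h/∂x = (300.66 − 306.29) / (275 − 0) = -0.02047
∂h/∂y = (305.30 − 306.29) / (-170 − 0) = +0.005824
|∇h| = √(-0.02047² + 0.005824²) = 0.02128

0.0213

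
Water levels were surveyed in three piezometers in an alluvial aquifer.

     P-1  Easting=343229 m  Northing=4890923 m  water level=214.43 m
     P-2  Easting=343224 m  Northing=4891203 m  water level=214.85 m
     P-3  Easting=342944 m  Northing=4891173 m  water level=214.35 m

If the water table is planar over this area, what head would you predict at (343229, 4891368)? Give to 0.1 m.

215.1 m

Taking P-1 as reference: P-2−P-1 = (-5, 280, +0.42); P-3−P-1 = (-285, 250, -0.08).
Solve a·Δx + b·Δy = Δh: det = (-5)·250 − (-285)·280 = 78550.
∂h/∂x = [(+0.42)·250 − (-0.08)·280] / 78550 = +0.001622
∂h/∂y = [(-5)·(-0.08) − (-285)·(+0.42)] / 78550 = +0.001529
h(343229, 4891368) = 214.43 + (+0.001622)·(0) + (+0.001529)·(445) = 214.43 +0.000 +0.680 = 215.110 m.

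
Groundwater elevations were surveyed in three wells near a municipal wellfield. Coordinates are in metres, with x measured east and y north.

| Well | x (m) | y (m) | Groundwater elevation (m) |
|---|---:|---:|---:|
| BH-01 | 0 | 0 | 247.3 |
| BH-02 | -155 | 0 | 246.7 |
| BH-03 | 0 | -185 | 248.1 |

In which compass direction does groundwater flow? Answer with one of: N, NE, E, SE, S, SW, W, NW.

∂h/∂x = (246.7 − 247.3) / (-155 − 0) = +0.003871
∂h/∂y = (248.1 − 247.3) / (-185 − 0) = -0.004324
Flow = −∇h = (-0.003871 east, +0.004324 north), which points northwest.

NW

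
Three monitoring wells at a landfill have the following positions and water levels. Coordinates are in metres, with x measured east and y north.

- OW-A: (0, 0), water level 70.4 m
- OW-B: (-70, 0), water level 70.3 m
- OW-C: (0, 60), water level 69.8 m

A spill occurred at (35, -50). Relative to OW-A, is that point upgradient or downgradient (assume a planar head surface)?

upgradient

∂h/∂x = (70.3 − 70.4) / (-70 − 0) = +0.001429
∂h/∂y = (69.8 − 70.4) / (60 − 0) = -0.01000
Head at (35, -50) = 70.4 + (+0.001429)·(35) + (-0.01000)·(-50) = 70.95 m.
That is higher than the 70.4 m at OW-A, so the point is upgradient.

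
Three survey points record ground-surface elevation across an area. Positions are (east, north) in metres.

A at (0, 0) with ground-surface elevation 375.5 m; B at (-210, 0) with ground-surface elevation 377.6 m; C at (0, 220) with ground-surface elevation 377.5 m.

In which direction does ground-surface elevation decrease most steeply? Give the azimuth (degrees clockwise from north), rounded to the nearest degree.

∂z/∂x = (377.6 − 375.5) / (-210 − 0) = -0.01000
∂z/∂y = (377.5 − 375.5) / (220 − 0) = +0.009091
Steepest decrease is along −∇f: components (+0.01000 E, -0.009091 N).
Azimuth = atan2(+0.01000, -0.009091) = 132.3° ≈ 132°.

132°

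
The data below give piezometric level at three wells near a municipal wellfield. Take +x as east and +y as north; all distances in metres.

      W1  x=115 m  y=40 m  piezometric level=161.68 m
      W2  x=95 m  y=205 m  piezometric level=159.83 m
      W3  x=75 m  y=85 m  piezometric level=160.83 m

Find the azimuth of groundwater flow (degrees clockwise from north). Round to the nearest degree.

Taking W1 as reference: W2−W1 = (-20, 165, -1.85); W3−W1 = (-40, 45, -0.85).
Solve a·Δx + b·Δy = Δh: det = (-20)·45 − (-40)·165 = 5700.
∂h/∂x = [(-1.85)·45 − (-0.85)·165] / 5700 = +0.010000
∂h/∂y = [(-20)·(-0.85) − (-40)·(-1.85)] / 5700 = -0.010000
Flow direction (−∇h) has components (-0.010000 E, +0.010000 N).
Azimuth = atan2(E, N) = atan2(-0.010000, +0.010000) = 315.0° ≈ 315°.

315°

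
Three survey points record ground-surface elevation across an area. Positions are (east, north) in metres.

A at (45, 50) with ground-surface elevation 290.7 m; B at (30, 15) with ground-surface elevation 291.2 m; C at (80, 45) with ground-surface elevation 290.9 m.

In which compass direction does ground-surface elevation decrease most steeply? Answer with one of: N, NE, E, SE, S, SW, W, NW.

Differences from A: to B (Δx, Δy, Δh) = (-15, -35, +0.5); to C = (35, -5, +0.2).
Determinant of the coordinate differences = (-15)·(-5) − 35·(-35) = 1300.
∂z/∂x = [(+0.5)·(-5) − (+0.2)·(-35)] / 1300 = +0.003462
∂z/∂y = [(-15)·(+0.2) − 35·(+0.5)] / 1300 = -0.01577
Steepest decrease is along −∇f = (-0.003462 E, +0.01577 N) → north.

N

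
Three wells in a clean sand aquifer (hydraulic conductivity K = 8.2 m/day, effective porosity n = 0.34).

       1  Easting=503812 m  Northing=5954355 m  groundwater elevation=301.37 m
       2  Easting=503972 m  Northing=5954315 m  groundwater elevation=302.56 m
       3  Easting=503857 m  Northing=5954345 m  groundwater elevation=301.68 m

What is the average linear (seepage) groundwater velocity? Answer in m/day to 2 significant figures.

Three-point gradient (reference 1): Δ to 2 = (160, -40, +1.19), Δ to 3 = (45, -10, +0.31).
∂h/∂x = +0.002500, ∂h/∂y = -0.01975 (det = 200).
|∇h| = √(0.002500² + -0.01975²) = 0.01991
Seepage velocity v = K·i/n = 8.2 × 0.01991 / 0.34 = 0.4802 m/day.

0.48 m/day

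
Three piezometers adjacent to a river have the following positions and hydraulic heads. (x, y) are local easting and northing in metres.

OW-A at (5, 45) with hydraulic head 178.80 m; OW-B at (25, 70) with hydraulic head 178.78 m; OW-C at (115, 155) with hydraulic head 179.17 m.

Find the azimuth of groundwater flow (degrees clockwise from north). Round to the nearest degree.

Taking OW-A as reference: OW-B−OW-A = (20, 25, -0.02); OW-C−OW-A = (110, 110, +0.37).
Solve a·Δx + b·Δy = Δh: det = 20·110 − 110·25 = -550.
∂h/∂x = [(-0.02)·110 − (+0.37)·25] / -550 = +0.02082
∂h/∂y = [20·(+0.37) − 110·(-0.02)] / -550 = -0.01745
Flow direction (−∇h) has components (-0.02082 E, +0.01745 N).
Azimuth = atan2(E, N) = atan2(-0.02082, +0.01745) = 310.0° ≈ 310°.

310°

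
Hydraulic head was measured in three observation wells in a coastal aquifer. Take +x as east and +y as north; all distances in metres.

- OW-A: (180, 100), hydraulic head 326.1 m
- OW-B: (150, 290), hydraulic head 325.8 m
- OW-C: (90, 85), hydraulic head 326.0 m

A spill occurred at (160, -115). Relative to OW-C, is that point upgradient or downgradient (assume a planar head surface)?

Taking OW-A as reference: OW-B−OW-A = (-30, 190, -0.3); OW-C−OW-A = (-90, -15, -0.1).
Solve a·Δx + b·Δy = Δh: det = (-30)·(-15) − (-90)·190 = 17550.
∂h/∂x = [(-0.3)·(-15) − (-0.1)·190] / 17550 = +0.001339
∂h/∂y = [(-30)·(-0.1) − (-90)·(-0.3)] / 17550 = -0.001368
Head at (160, -115) = 326.1 + (+0.001339)·(-20) + (-0.001368)·(-215) = 326.37 m.
That is higher than the 326.0 m at OW-C, so the point is upgradient.

upgradient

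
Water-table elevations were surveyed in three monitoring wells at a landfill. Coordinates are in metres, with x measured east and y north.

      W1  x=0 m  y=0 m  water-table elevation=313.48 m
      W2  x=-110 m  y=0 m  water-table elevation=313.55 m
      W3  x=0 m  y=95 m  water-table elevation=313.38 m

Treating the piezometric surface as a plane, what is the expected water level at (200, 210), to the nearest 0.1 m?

∂h/∂x = (313.55 − 313.48) / (-110 − 0) = -0.0006364
∂h/∂y = (313.38 − 313.48) / (95 − 0) = -0.001053
h(200, 210) = 313.48 + (-0.0006364)·(200) + (-0.001053)·(210) = 313.48 -0.127 -0.221 = 313.132 m.

313.1 m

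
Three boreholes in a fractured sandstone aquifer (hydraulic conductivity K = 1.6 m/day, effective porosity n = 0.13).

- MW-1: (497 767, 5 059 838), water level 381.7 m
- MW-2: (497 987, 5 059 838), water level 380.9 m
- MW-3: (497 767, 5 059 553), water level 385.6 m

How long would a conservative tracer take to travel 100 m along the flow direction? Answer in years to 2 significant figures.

∂h/∂x = (380.9 − 381.7) / (497987 − 497767) = -0.003636
∂h/∂y = (385.6 − 381.7) / (5059553 − 5059838) = -0.01368
|∇h| = √(-0.003636² + -0.01368²) = 0.01415
Seepage velocity v = K·i/n = 1.6 × 0.01415 / 0.13 = 0.1742 m/day.
t = 100 / 0.1742 = 574.1 days = 1.57 years.

1.6 years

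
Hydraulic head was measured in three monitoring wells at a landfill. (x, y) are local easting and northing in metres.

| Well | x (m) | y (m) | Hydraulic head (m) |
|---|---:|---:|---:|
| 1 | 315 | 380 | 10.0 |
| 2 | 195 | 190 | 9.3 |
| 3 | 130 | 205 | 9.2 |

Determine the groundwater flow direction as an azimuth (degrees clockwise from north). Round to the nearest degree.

221°

Differences from 1: to 2 (Δx, Δy, Δh) = (-120, -190, -0.7); to 3 = (-185, -175, -0.8).
Solve a·Δx + b·Δy = Δh: det = (-120)·(-175) − (-185)·(-190) = -14150.
∂h/∂x = [(-0.7)·(-175) − (-0.8)·(-190)] / -14150 = +0.002085
∂h/∂y = [(-120)·(-0.8) − (-185)·(-0.7)] / -14150 = +0.002367
Flow direction (−∇h) has components (-0.002085 E, -0.002367 N).
Azimuth = atan2(E, N) = atan2(-0.002085, -0.002367) = 221.4° ≈ 221°.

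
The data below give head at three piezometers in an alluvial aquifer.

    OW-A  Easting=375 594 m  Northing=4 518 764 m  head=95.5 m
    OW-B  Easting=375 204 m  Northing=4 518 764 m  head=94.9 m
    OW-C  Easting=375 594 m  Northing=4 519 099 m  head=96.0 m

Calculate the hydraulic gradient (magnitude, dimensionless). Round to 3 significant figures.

∂h/∂x = (94.9 − 95.5) / (375204 − 375594) = +0.001538
∂h/∂y = (96.0 − 95.5) / (4519099 − 4518764) = +0.001493
|∇h| = √(0.001538² + 0.001493²) = 0.002143

0.00214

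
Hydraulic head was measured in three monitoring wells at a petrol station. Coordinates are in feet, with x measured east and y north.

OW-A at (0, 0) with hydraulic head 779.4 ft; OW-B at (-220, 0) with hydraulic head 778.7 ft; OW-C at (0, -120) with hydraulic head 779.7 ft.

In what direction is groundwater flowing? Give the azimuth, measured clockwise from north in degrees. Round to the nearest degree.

∂h/∂x = (778.7 − 779.4) / (-220 − 0) = +0.003182
∂h/∂y = (779.7 − 779.4) / (-120 − 0) = -0.002500
Flow direction (−∇h) has components (-0.003182 E, +0.002500 N).
Azimuth = atan2(E, N) = atan2(-0.003182, +0.002500) = 308.2° ≈ 308°.

308°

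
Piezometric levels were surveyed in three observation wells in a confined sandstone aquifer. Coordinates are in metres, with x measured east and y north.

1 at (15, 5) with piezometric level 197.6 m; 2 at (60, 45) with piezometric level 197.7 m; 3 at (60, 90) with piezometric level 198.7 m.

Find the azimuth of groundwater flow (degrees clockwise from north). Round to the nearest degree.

142°

Taking 1 as reference: 2−1 = (45, 40, +0.1); 3−1 = (45, 85, +1.1).
Solve a·Δx + b·Δy = Δh: det = 45·85 − 45·40 = 2025.
∂h/∂x = [(+0.1)·85 − (+1.1)·40] / 2025 = -0.01753
∂h/∂y = [45·(+1.1) − 45·(+0.1)] / 2025 = +0.02222
Flow direction (−∇h) has components (+0.01753 E, -0.02222 N).
Azimuth = atan2(E, N) = atan2(+0.01753, -0.02222) = 141.7° ≈ 142°.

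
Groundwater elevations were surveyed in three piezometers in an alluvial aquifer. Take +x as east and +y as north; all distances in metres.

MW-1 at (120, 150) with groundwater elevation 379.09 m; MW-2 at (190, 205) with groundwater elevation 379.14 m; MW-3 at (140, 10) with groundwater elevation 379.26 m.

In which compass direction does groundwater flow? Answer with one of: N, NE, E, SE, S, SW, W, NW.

NW

Differences from MW-1: to MW-2 (Δx, Δy, Δh) = (70, 55, +0.05); to MW-3 = (20, -140, +0.17).
Determinant of the coordinate differences = 70·(-140) − 20·55 = -10900.
∂h/∂x = [(+0.05)·(-140) − (+0.17)·55] / -10900 = +0.001500
∂h/∂y = [70·(+0.17) − 20·(+0.05)] / -10900 = -0.001000
Flow = −∇h = (-0.001500 east, +0.001000 north), which points northwest.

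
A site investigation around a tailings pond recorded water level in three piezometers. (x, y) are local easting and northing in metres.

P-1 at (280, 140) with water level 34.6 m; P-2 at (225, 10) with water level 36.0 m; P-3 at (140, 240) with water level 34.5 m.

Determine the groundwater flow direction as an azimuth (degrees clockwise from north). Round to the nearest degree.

032°

Taking P-1 as reference: P-2−P-1 = (-55, -130, +1.4); P-3−P-1 = (-140, 100, -0.1).
Determinant of the coordinate differences = (-55)·100 − (-140)·(-130) = -23700.
∂h/∂x = [(+1.4)·100 − (-0.1)·(-130)] / -23700 = -0.005359
∂h/∂y = [(-55)·(-0.1) − (-140)·(+1.4)] / -23700 = -0.008502
Flow direction (−∇h) has components (+0.005359 E, +0.008502 N).
Azimuth = atan2(E, N) = atan2(+0.005359, +0.008502) = 32.2° ≈ 032°.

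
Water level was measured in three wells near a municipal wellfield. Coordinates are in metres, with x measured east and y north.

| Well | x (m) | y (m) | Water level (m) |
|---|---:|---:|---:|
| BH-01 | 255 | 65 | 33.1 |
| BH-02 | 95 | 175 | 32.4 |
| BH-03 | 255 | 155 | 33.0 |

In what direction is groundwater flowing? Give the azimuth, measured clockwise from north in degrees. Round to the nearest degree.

With h = a·x + b·y + c and BH-01 as origin, the differences give:
  (-160)·a + 110·b = -0.7
  0·a + 90·b = -0.1
Eliminate b (×90 and ×110, subtract): -14400·a = -52.00 → a = ∂h/∂x = +0.003611
Back-substitute: b = ∂h/∂y = -0.001111.
Flow direction (−∇h) has components (-0.003611 E, +0.001111 N).
Azimuth = atan2(E, N) = atan2(-0.003611, +0.001111) = 287.1° ≈ 287°.

287°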